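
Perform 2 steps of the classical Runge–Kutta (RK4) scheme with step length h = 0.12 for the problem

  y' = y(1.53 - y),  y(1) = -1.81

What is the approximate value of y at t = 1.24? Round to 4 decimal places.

-5.4832

RK4: k1 = f(t_n, y_n); k2 = f(t_n + h/2, y_n + (h/2)·k1); k3 = f(t_n + h/2, y_n + (h/2)·k2); k4 = f(t_n + h, y_n + h·k3); y_{n+1} = y_n + (h/6)·(k1 + 2k2 + 2k3 + k4).
t=1.000000, y=-1.810000:
  k1 = f(1.000000, -1.810000) = -6.045400
  k2 = f(1.060000, -2.172724) = -8.044997
  k3 = f(1.060000, -2.292700) = -8.764303
  k4 = f(1.120000, -2.861716) = -12.567847
  y ← -1.810000 + (0.12/6)·(k1 + 2k2 + 2k3 + k4) = -2.854637
t=1.120000, y=-2.854637:
  k1 = f(1.120000, -2.854637) = -12.516547
  k2 = f(1.180000, -3.605630) = -18.517180
  k3 = f(1.180000, -3.965668) = -21.793992
  k4 = f(1.240000, -5.469916) = -38.288953
  y ← -2.854637 + (0.12/6)·(k1 + 2k2 + 2k3 + k4) = -5.483194
y(1.24) ≈ -5.4832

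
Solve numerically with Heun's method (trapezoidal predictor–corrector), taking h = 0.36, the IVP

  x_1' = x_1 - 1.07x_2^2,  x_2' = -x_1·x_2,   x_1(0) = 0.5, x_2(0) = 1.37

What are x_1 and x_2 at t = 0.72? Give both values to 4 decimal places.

Heun on (x_1,x_2): k1 = f(t_n, state_n); k2 = f(t_n + h, state_n + h·k1); state_{n+1} = state_n + (h/2)·(k1 + k2).
0.000000: (0.500000, 1.370000)
  k1 = (-1.508283, -0.685000)
  predictor → (-0.042982, 1.123400)
  k2 = (-1.393351, 0.048286)
  → (-0.022294, 1.255391)
0.360000: (-0.022294, 1.255391)
  k1 = (-1.708622, 0.027988)
  predictor → (-0.637398, 1.265467)
  k2 = (-2.350904, 0.806607)
  → (-0.753009, 1.405618)
(x_1(0.72), x_2(0.72)) ≈ (-0.7530, 1.4056)

-0.7530, 1.4056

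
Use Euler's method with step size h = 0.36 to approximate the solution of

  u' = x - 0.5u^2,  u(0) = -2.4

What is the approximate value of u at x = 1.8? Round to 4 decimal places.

-190.2786

Euler: u_{n+1} = u_n + h·f(x_n, u_n).
x=0.000000, u=-2.400000: f=-2.880000 → u ← -2.400000 + 0.36·(-2.880000) = -3.436800
x=0.360000, u=-3.436800: f=-5.545797 → u ← -3.436800 + 0.36·(-5.545797) = -5.433287
x=0.720000, u=-5.433287: f=-14.040304 → u ← -5.433287 + 0.36·(-14.040304) = -10.487796
x=1.080000, u=-10.487796: f=-53.916935 → u ← -10.487796 + 0.36·(-53.916935) = -29.897893
x=1.440000, u=-29.897893: f=-445.502001 → u ← -29.897893 + 0.36·(-445.502001) = -190.278613
u(1.8) ≈ -190.2786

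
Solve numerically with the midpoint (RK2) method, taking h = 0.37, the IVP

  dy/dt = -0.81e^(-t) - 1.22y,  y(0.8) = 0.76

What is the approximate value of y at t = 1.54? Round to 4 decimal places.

0.2122

Midpoint: k1 = f(t_n, y_n); k2 = f(t_n + h/2, y_n + (h/2)·k1); y_{n+1} = y_n + h·k2.
t=0.800000, y=0.760000:
  k1 = f(0.800000, 0.760000) = -1.291156
  k2 = f(0.985000, 0.521136) = -0.938272
  y ← 0.760000 + 0.37·(-0.938272) = 0.412839
t=1.170000, y=0.412839:
  k1 = f(1.170000, 0.412839) = -0.755061
  k2 = f(1.355000, 0.273153) = -0.542184
  y ← 0.412839 + 0.37·(-0.542184) = 0.212231
y(1.54) ≈ 0.2122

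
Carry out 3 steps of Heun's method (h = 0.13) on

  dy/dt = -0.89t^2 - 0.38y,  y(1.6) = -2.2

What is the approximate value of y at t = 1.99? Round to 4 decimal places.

-2.9480

Heun: k1 = f(t_n, y_n); k2 = f(t_n + h, y_n + h·k1); y_{n+1} = y_n + (h/2)·(k1 + k2).
t=1.600000, y=-2.200000:
  k1 = f(1.600000, -2.200000) = -1.442400
  k2 = f(1.730000, -2.387512) = -1.756426
  y ← -2.200000 + (0.13/2)·(-1.442400 + (-1.756426)) = -2.407924
t=1.730000, y=-2.407924:
  k1 = f(1.730000, -2.407924) = -1.748670
  k2 = f(1.860000, -2.635251) = -2.077649
  y ← -2.407924 + (0.13/2)·(-1.748670 + (-2.077649)) = -2.656634
t=1.860000, y=-2.656634:
  k1 = f(1.860000, -2.656634) = -2.069523
  k2 = f(1.990000, -2.925672) = -2.412733
  y ← -2.656634 + (0.13/2)·(-2.069523 + (-2.412733)) = -2.947981
y(1.99) ≈ -2.9480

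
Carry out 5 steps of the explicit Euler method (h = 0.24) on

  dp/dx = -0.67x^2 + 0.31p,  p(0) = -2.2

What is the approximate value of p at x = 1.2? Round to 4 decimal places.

Euler: p_{n+1} = p_n + h·f(x_n, p_n).
x=0.000000, p=-2.200000: f=-0.682000 → p ← -2.200000 + 0.24·(-0.682000) = -2.363680
x=0.240000, p=-2.363680: f=-0.771333 → p ← -2.363680 + 0.24·(-0.771333) = -2.548800
x=0.480000, p=-2.548800: f=-0.944496 → p ← -2.548800 + 0.24·(-0.944496) = -2.775479
x=0.720000, p=-2.775479: f=-1.207726 → p ← -2.775479 + 0.24·(-1.207726) = -3.065333
x=0.960000, p=-3.065333: f=-1.567725 → p ← -3.065333 + 0.24·(-1.567725) = -3.441587
p(1.2) ≈ -3.4416

-3.4416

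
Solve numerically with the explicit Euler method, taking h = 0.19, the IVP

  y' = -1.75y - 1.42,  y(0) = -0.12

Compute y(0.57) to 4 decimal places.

-0.6058

Euler: y_{n+1} = y_n + h·f(t_n, y_n).
t=0.000000, y=-0.120000: f=-1.210000 → y ← -0.120000 + 0.19·(-1.210000) = -0.349900
t=0.190000, y=-0.349900: f=-0.807675 → y ← -0.349900 + 0.19·(-0.807675) = -0.503358
t=0.380000, y=-0.503358: f=-0.539123 → y ← -0.503358 + 0.19·(-0.539123) = -0.605792
y(0.57) ≈ -0.6058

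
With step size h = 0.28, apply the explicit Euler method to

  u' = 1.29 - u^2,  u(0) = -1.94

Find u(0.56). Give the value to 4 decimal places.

-4.2120

Euler: u_{n+1} = u_n + h·f(s_n, u_n).
s=0.000000, u=-1.940000: f=-2.473600 → u ← -1.940000 + 0.28·(-2.473600) = -2.632608
s=0.280000, u=-2.632608: f=-5.640625 → u ← -2.632608 + 0.28·(-5.640625) = -4.211983
u(0.56) ≈ -4.2120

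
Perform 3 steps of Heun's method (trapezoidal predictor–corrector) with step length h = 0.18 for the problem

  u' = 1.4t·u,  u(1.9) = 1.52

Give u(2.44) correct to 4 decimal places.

7.4128

Heun: k1 = f(t_n, u_n); k2 = f(t_n + h, u_n + h·k1); u_{n+1} = u_n + (h/2)·(k1 + k2).
t=1.900000, u=1.520000:
  k1 = f(1.900000, 1.520000) = 4.043200
  k2 = f(2.080000, 2.247776) = 6.545524
  u ← 1.520000 + (0.18/2)·(4.043200 + 6.545524) = 2.472985
t=2.080000, u=2.472985:
  k1 = f(2.080000, 2.472985) = 7.201333
  k2 = f(2.260000, 3.769225) = 11.925828
  u ← 2.472985 + (0.18/2)·(7.201333 + 11.925828) = 4.194430
t=2.260000, u=4.194430:
  k1 = f(2.260000, 4.194430) = 13.271175
  k2 = f(2.440000, 6.583241) = 22.488352
  u ← 4.194430 + (0.18/2)·(13.271175 + 22.488352) = 7.412787
u(2.44) ≈ 7.4128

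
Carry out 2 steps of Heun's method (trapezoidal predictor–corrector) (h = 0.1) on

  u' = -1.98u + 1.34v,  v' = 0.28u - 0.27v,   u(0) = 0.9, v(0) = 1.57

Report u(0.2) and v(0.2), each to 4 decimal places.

0.9488, 1.5381

Heun on (u,v): k1 = f(t_n, state_n); k2 = f(t_n + h, state_n + h·k1); state_{n+1} = state_n + (h/2)·(k1 + k2).
0.000000: (0.900000, 1.570000)
  k1 = (0.321800, -0.171900)
  predictor → (0.932180, 1.552810)
  k2 = (0.235049, -0.158248)
  → (0.927842, 1.553493)
0.100000: (0.927842, 1.553493)
  k1 = (0.244552, -0.159647)
  predictor → (0.952298, 1.537528)
  k2 = (0.174738, -0.148489)
  → (0.948807, 1.538086)
(u(0.2), v(0.2)) ≈ (0.9488, 1.5381)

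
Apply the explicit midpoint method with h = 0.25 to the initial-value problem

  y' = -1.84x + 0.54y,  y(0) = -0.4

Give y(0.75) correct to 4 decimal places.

-1.1836

Midpoint: k1 = f(x_n, y_n); k2 = f(x_n + h/2, y_n + (h/2)·k1); y_{n+1} = y_n + h·k2.
x=0.000000, y=-0.400000:
  k1 = f(0.000000, -0.400000) = -0.216000
  k2 = f(0.125000, -0.427000) = -0.460580
  y ← -0.400000 + 0.25·(-0.460580) = -0.515145
x=0.250000, y=-0.515145:
  k1 = f(0.250000, -0.515145) = -0.738178
  k2 = f(0.375000, -0.607417) = -1.018005
  y ← -0.515145 + 0.25·(-1.018005) = -0.769646
x=0.500000, y=-0.769646:
  k1 = f(0.500000, -0.769646) = -1.335609
  k2 = f(0.625000, -0.936597) = -1.655763
  y ← -0.769646 + 0.25·(-1.655763) = -1.183587
y(0.75) ≈ -1.1836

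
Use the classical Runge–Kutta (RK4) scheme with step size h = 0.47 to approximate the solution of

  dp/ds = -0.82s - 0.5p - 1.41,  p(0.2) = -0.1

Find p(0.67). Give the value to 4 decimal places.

RK4: k1 = f(s_n, p_n); k2 = f(s_n + h/2, p_n + (h/2)·k1); k3 = f(s_n + h/2, p_n + (h/2)·k2); k4 = f(s_n + h, p_n + h·k3); p_{n+1} = p_n + (h/6)·(k1 + 2k2 + 2k3 + k4).
s=0.200000, p=-0.100000:
  k1 = f(0.200000, -0.100000) = -1.524000
  k2 = f(0.435000, -0.458140) = -1.537630
  k3 = f(0.435000, -0.461343) = -1.536028
  k4 = f(0.670000, -0.821933) = -1.548433
  p ← -0.100000 + (0.47/6)·(k1 + 2k2 + 2k3 + k4) = -0.822214
p(0.67) ≈ -0.8222

-0.8222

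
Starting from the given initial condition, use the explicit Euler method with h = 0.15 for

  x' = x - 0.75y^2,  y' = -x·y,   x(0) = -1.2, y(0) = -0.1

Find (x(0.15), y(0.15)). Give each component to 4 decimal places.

-1.3811, -0.1180

Euler on (x,y): x_{n+1} = x_n + h·x', y_{n+1} = y_n + h·y'.
0.000000: (-1.200000, -0.100000); f=(-1.207500, -0.120000) → (-1.381125, -0.118000)
(x(0.15), y(0.15)) ≈ (-1.3811, -0.1180)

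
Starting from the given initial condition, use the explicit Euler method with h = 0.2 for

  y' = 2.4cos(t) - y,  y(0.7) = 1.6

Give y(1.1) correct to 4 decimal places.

1.6161

Euler: y_{n+1} = y_n + h·f(t_n, y_n).
t=0.700000, y=1.600000: f=0.235621 → y ← 1.600000 + 0.2·0.235621 = 1.647124
t=0.900000, y=1.647124: f=-0.155260 → y ← 1.647124 + 0.2·(-0.155260) = 1.616072
y(1.1) ≈ 1.6161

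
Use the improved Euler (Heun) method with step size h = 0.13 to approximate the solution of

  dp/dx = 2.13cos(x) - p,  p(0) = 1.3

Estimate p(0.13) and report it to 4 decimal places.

1.3997

Heun: k1 = f(x_n, p_n); k2 = f(x_n + h, p_n + h·k1); p_{n+1} = p_n + (h/2)·(k1 + k2).
x=0.000000, p=1.300000:
  k1 = f(0.000000, 1.300000) = 0.830000
  k2 = f(0.130000, 1.407900) = 0.704127
  p ← 1.300000 + (0.13/2)·(0.830000 + 0.704127) = 1.399718
p(0.13) ≈ 1.3997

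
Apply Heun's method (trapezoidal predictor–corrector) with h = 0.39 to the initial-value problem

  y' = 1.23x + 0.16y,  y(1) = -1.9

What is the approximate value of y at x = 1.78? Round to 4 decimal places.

Heun: k1 = f(x_n, y_n); k2 = f(x_n + h, y_n + h·k1); y_{n+1} = y_n + (h/2)·(k1 + k2).
x=1.000000, y=-1.900000:
  k1 = f(1.000000, -1.900000) = 0.926000
  k2 = f(1.390000, -1.538860) = 1.463482
  y ← -1.900000 + (0.39/2)·(0.926000 + 1.463482) = -1.434051
x=1.390000, y=-1.434051:
  k1 = f(1.390000, -1.434051) = 1.480252
  k2 = f(1.780000, -0.856753) = 2.052320
  y ← -1.434051 + (0.39/2)·(1.480252 + 2.052320) = -0.745200
y(1.78) ≈ -0.7452

-0.7452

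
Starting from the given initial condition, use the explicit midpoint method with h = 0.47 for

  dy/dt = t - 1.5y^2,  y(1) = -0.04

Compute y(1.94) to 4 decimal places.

0.9013

Midpoint: k1 = f(t_n, y_n); k2 = f(t_n + h/2, y_n + (h/2)·k1); y_{n+1} = y_n + h·k2.
t=1.000000, y=-0.040000:
  k1 = f(1.000000, -0.040000) = 0.997600
  k2 = f(1.235000, 0.194436) = 1.178292
  y ← -0.040000 + 0.47·1.178292 = 0.513797
t=1.470000, y=0.513797:
  k1 = f(1.470000, 0.513797) = 1.074019
  k2 = f(1.705000, 0.766192) = 0.824426
  y ← 0.513797 + 0.47·0.824426 = 0.901277
y(1.94) ≈ 0.9013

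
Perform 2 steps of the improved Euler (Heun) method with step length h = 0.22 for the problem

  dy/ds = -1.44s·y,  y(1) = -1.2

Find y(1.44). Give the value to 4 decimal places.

Heun: k1 = f(s_n, y_n); k2 = f(s_n + h, y_n + h·k1); y_{n+1} = y_n + (h/2)·(k1 + k2).
s=1.000000, y=-1.200000:
  k1 = f(1.000000, -1.200000) = 1.728000
  k2 = f(1.220000, -0.819840) = 1.440295
  y ← -1.200000 + (0.22/2)·(1.728000 + 1.440295) = -0.851488
s=1.220000, y=-0.851488:
  k1 = f(1.220000, -0.851488) = 1.495893
  k2 = f(1.440000, -0.522391) = 1.083230
  y ← -0.851488 + (0.22/2)·(1.495893 + 1.083230) = -0.567784
y(1.44) ≈ -0.5678

-0.5678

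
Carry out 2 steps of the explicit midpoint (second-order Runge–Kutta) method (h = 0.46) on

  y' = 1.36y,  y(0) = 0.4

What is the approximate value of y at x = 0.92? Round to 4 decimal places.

1.3268

Midpoint: k1 = f(x_n, y_n); k2 = f(x_n + h/2, y_n + (h/2)·k1); y_{n+1} = y_n + h·k2.
x=0.000000, y=0.400000:
  k1 = f(0.000000, 0.400000) = 0.544000
  k2 = f(0.230000, 0.525120) = 0.714163
  y ← 0.400000 + 0.46·0.714163 = 0.728515
x=0.460000, y=0.728515:
  k1 = f(0.460000, 0.728515) = 0.990780
  k2 = f(0.690000, 0.956395) = 1.300697
  y ← 0.728515 + 0.46·1.300697 = 1.326836
y(0.92) ≈ 1.3268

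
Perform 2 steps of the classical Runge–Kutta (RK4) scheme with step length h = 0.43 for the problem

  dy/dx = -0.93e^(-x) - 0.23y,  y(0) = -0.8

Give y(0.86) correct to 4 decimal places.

-1.1364

RK4: k1 = f(x_n, y_n); k2 = f(x_n + h/2, y_n + (h/2)·k1); k3 = f(x_n + h/2, y_n + (h/2)·k2); k4 = f(x_n + h, y_n + h·k3); y_{n+1} = y_n + (h/6)·(k1 + 2k2 + 2k3 + k4).
x=0.000000, y=-0.800000:
  k1 = f(0.000000, -0.800000) = -0.746000
  k2 = f(0.215000, -0.960390) = -0.529194
  k3 = f(0.215000, -0.913777) = -0.539915
  k4 = f(0.430000, -1.032163) = -0.367576
  y ← -0.800000 + (0.43/6)·(k1 + 2k2 + 2k3 + k4) = -1.033045
x=0.430000, y=-1.033045:
  k1 = f(0.430000, -1.033045) = -0.367373
  k2 = f(0.645000, -1.112030) = -0.232169
  k3 = f(0.645000, -1.082962) = -0.238855
  k4 = f(0.860000, -1.135753) = -0.132318
  y ← -1.033045 + (0.43/6)·(k1 + 2k2 + 2k3 + k4) = -1.136370
y(0.86) ≈ -1.1364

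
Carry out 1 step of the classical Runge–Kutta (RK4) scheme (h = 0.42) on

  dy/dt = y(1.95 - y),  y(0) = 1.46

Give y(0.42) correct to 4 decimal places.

RK4: k1 = f(t_n, y_n); k2 = f(t_n + h/2, y_n + (h/2)·k1); k3 = f(t_n + h/2, y_n + (h/2)·k2); k4 = f(t_n + h, y_n + h·k3); y_{n+1} = y_n + (h/6)·(k1 + 2k2 + 2k3 + k4).
t=0.000000, y=1.460000:
  k1 = f(0.000000, 1.460000) = 0.715400
  k2 = f(0.210000, 1.610234) = 0.547103
  k3 = f(0.210000, 1.574892) = 0.590755
  k4 = f(0.420000, 1.708117) = 0.413164
  y ← 1.460000 + (0.42/6)·(k1 + 2k2 + 2k3 + k4) = 1.698300
y(0.42) ≈ 1.6983

1.6983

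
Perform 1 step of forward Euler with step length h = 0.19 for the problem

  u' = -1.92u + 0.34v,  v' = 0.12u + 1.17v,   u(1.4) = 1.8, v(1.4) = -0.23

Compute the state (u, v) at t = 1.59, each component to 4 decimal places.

1.1285, -0.2401

Euler on (u,v): u_{n+1} = u_n + h·u', v_{n+1} = v_n + h·v'.
1.400000: (1.800000, -0.230000); f=(-3.534200, -0.053100) → (1.128502, -0.240089)
(u(1.59), v(1.59)) ≈ (1.1285, -0.2401)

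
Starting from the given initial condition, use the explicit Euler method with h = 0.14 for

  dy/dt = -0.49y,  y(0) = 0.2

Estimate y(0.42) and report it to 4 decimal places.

Euler: y_{n+1} = y_n + h·f(t_n, y_n).
t=0.000000, y=0.200000: f=-0.098000 → y ← 0.200000 + 0.14·(-0.098000) = 0.186280
t=0.140000, y=0.186280: f=-0.091277 → y ← 0.186280 + 0.14·(-0.091277) = 0.173501
t=0.280000, y=0.173501: f=-0.085016 → y ← 0.173501 + 0.14·(-0.085016) = 0.161599
y(0.42) ≈ 0.1616

0.1616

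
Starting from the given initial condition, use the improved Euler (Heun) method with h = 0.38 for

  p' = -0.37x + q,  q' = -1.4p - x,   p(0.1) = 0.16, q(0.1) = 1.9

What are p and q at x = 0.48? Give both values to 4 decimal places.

0.8178, 1.5164

Heun on (p,q): k1 = f(x_n, state_n); k2 = f(x_n + h, state_n + h·k1); state_{n+1} = state_n + (h/2)·(k1 + k2).
0.100000: (0.160000, 1.900000)
  k1 = (1.863000, -0.324000)
  predictor → (0.867940, 1.776880)
  k2 = (1.599280, -1.695116)
  → (0.817833, 1.516368)
(p(0.48), q(0.48)) ≈ (0.8178, 1.5164)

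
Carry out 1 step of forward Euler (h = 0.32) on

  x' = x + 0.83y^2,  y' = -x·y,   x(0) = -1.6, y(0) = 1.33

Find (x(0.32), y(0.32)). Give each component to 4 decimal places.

-1.6422, 2.0110

Euler on (x,y): x_{n+1} = x_n + h·x', y_{n+1} = y_n + h·y'.
0.000000: (-1.600000, 1.330000); f=(-0.131813, 2.128000) → (-1.642180, 2.010960)
(x(0.32), y(0.32)) ≈ (-1.6422, 2.0110)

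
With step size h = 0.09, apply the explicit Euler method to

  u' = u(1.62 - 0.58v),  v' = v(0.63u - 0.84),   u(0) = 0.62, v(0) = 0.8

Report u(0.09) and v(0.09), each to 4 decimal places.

Euler on (u,v): u_{n+1} = u_n + h·u', v_{n+1} = v_n + h·v'.
0.000000: (0.620000, 0.800000); f=(0.716720, -0.359520) → (0.684505, 0.767643)
(u(0.09), v(0.09)) ≈ (0.6845, 0.7676)

0.6845, 0.7676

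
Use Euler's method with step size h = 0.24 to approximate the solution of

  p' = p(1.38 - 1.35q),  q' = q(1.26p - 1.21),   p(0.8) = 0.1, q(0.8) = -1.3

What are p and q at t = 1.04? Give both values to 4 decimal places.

0.1752, -0.9618

Euler on (p,q): p_{n+1} = p_n + h·p', q_{n+1} = q_n + h·q'.
0.800000: (0.100000, -1.300000); f=(0.313500, 1.409200) → (0.175240, -0.961792)
(p(1.04), q(1.04)) ≈ (0.1752, -0.9618)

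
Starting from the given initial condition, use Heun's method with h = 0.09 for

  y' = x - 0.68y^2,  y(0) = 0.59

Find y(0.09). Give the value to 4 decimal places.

0.5735

Heun: k1 = f(x_n, y_n); k2 = f(x_n + h, y_n + h·k1); y_{n+1} = y_n + (h/2)·(k1 + k2).
x=0.000000, y=0.590000:
  k1 = f(0.000000, 0.590000) = -0.236708
  k2 = f(0.090000, 0.568696) = -0.129923
  y ← 0.590000 + (0.09/2)·(-0.236708 + (-0.129923)) = 0.573502
y(0.09) ≈ 0.5735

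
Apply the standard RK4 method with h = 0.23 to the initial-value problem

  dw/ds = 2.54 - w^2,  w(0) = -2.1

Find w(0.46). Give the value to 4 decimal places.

-6.1046

RK4: k1 = f(s_n, w_n); k2 = f(s_n + h/2, w_n + (h/2)·k1); k3 = f(s_n + h/2, w_n + (h/2)·k2); k4 = f(s_n + h, w_n + h·k3); w_{n+1} = w_n + (h/6)·(k1 + 2k2 + 2k3 + k4).
s=0.000000, w=-2.100000:
  k1 = f(0.000000, -2.100000) = -1.870000
  k2 = f(0.115000, -2.315050) = -2.819457
  k3 = f(0.115000, -2.424237) = -3.336927
  k4 = f(0.230000, -2.867493) = -5.682518
  w ← -2.100000 + (0.23/6)·(k1 + 2k2 + 2k3 + k4) = -2.861503
s=0.230000, w=-2.861503:
  k1 = f(0.230000, -2.861503) = -5.648197
  k2 = f(0.345000, -3.511045) = -9.787439
  k3 = f(0.345000, -3.987058) = -13.356632
  k4 = f(0.460000, -5.933528) = -32.666756
  w ← -2.861503 + (0.23/6)·(k1 + 2k2 + 2k3 + k4) = -6.104621
w(0.46) ≈ -6.1046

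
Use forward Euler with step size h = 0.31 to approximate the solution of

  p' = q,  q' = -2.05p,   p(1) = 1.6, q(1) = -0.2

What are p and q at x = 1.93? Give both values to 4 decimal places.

Euler on (p,q): p_{n+1} = p_n + h·p', q_{n+1} = q_n + h·q'.
1.000000: (1.600000, -0.200000); f=(-0.200000, -3.280000) → (1.538000, -1.216800)
1.310000: (1.538000, -1.216800); f=(-1.216800, -3.152900) → (1.160792, -2.194199)
1.620000: (1.160792, -2.194199); f=(-2.194199, -2.379624) → (0.480590, -2.931882)
(p(1.93), q(1.93)) ≈ (0.4806, -2.9319)

0.4806, -2.9319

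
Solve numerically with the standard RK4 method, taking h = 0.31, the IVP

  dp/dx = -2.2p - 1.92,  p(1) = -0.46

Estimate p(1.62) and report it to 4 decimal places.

RK4: k1 = f(x_n, p_n); k2 = f(x_n + h/2, p_n + (h/2)·k1); k3 = f(x_n + h/2, p_n + (h/2)·k2); k4 = f(x_n + h, p_n + h·k3); p_{n+1} = p_n + (h/6)·(k1 + 2k2 + 2k3 + k4).
x=1.000000, p=-0.460000:
  k1 = f(1.000000, -0.460000) = -0.908000
  k2 = f(1.155000, -0.600740) = -0.598372
  k3 = f(1.155000, -0.552748) = -0.703955
  k4 = f(1.310000, -0.678226) = -0.427903
  p ← -0.460000 + (0.31/6)·(k1 + 2k2 + 2k3 + k4) = -0.663595
x=1.310000, p=-0.663595:
  k1 = f(1.310000, -0.663595) = -0.460090
  k2 = f(1.465000, -0.734909) = -0.303199
  k3 = f(1.465000, -0.710591) = -0.356699
  k4 = f(1.620000, -0.774172) = -0.216821
  p ← -0.663595 + (0.31/6)·(k1 + 2k2 + 2k3 + k4) = -0.766759
p(1.62) ≈ -0.7668

-0.7668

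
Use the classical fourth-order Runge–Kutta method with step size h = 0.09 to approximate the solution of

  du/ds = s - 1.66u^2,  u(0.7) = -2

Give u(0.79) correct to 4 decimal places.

-2.7531

RK4: k1 = f(s_n, u_n); k2 = f(s_n + h/2, u_n + (h/2)·k1); k3 = f(s_n + h/2, u_n + (h/2)·k2); k4 = f(s_n + h, u_n + h·k3); u_{n+1} = u_n + (h/6)·(k1 + 2k2 + 2k3 + k4).
s=0.700000, u=-2.000000:
  k1 = f(0.700000, -2.000000) = -5.940000
  k2 = f(0.745000, -2.267300) = -7.788478
  k3 = f(0.745000, -2.350482) = -8.426107
  k4 = f(0.790000, -2.758350) = -11.840098
  u ← -2.000000 + (0.09/6)·(k1 + 2k2 + 2k3 + k4) = -2.753139
u(0.79) ≈ -2.7531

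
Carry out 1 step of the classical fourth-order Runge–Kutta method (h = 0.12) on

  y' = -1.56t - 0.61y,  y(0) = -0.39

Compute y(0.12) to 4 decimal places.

RK4: k1 = f(t_n, y_n); k2 = f(t_n + h/2, y_n + (h/2)·k1); k3 = f(t_n + h/2, y_n + (h/2)·k2); k4 = f(t_n + h, y_n + h·k3); y_{n+1} = y_n + (h/6)·(k1 + 2k2 + 2k3 + k4).
t=0.000000, y=-0.390000:
  k1 = f(0.000000, -0.390000) = 0.237900
  k2 = f(0.060000, -0.375726) = 0.135593
  k3 = f(0.060000, -0.381864) = 0.139337
  k4 = f(0.120000, -0.373280) = 0.040501
  y ← -0.390000 + (0.12/6)·(k1 + 2k2 + 2k3 + k4) = -0.373435
y(0.12) ≈ -0.3734

-0.3734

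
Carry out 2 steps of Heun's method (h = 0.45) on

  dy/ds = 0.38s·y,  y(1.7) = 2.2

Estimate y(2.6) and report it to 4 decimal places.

4.5257

Heun: k1 = f(s_n, y_n); k2 = f(s_n + h, y_n + h·k1); y_{n+1} = y_n + (h/2)·(k1 + k2).
s=1.700000, y=2.200000:
  k1 = f(1.700000, 2.200000) = 1.421200
  k2 = f(2.150000, 2.839540) = 2.319904
  y ← 2.200000 + (0.45/2)·(1.421200 + 2.319904) = 3.041748
s=2.150000, y=3.041748:
  k1 = f(2.150000, 3.041748) = 2.485108
  k2 = f(2.600000, 4.160047) = 4.110127
  y ← 3.041748 + (0.45/2)·(2.485108 + 4.110127) = 4.525676
y(2.6) ≈ 4.5257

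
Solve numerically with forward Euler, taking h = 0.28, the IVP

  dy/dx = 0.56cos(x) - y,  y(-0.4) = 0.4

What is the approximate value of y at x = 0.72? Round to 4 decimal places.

Euler: y_{n+1} = y_n + h·f(x_n, y_n).
x=-0.400000, y=0.400000: f=0.115794 → y ← 0.400000 + 0.28·0.115794 = 0.432422
x=-0.120000, y=0.432422: f=0.123550 → y ← 0.432422 + 0.28·0.123550 = 0.467016
x=0.160000, y=0.467016: f=0.085831 → y ← 0.467016 + 0.28·0.085831 = 0.491049
x=0.440000, y=0.491049: f=0.015612 → y ← 0.491049 + 0.28·0.015612 = 0.495420
y(0.72) ≈ 0.4954

0.4954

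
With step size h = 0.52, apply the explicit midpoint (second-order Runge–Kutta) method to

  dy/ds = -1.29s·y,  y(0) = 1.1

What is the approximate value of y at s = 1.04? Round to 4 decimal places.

Midpoint: k1 = f(s_n, y_n); k2 = f(s_n + h/2, y_n + (h/2)·k1); y_{n+1} = y_n + h·k2.
s=0.000000, y=1.100000:
  k1 = f(0.000000, 1.100000) = 0.000000
  k2 = f(0.260000, 1.100000) = -0.368940
  y ← 1.100000 + 0.52·(-0.368940) = 0.908151
s=0.520000, y=0.908151:
  k1 = f(0.520000, 0.908151) = -0.609188
  k2 = f(0.780000, 0.749762) = -0.754411
  y ← 0.908151 + 0.52·(-0.754411) = 0.515858
y(1.04) ≈ 0.5159

0.5159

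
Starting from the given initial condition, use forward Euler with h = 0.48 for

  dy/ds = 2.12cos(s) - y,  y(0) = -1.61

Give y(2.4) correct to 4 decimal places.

0.0188

Euler: y_{n+1} = y_n + h·f(s_n, y_n).
s=0.000000, y=-1.610000: f=3.730000 → y ← -1.610000 + 0.48·3.730000 = 0.180400
s=0.480000, y=0.180400: f=1.700029 → y ← 0.180400 + 0.48·1.700029 = 0.996414
s=0.960000, y=0.996414: f=0.219448 → y ← 0.996414 + 0.48·0.219448 = 1.101749
s=1.440000, y=1.101749: f=-0.825251 → y ← 1.101749 + 0.48·(-0.825251) = 0.705629
s=1.920000, y=0.705629: f=-1.430986 → y ← 0.705629 + 0.48·(-1.430986) = 0.018755
y(2.4) ≈ 0.0188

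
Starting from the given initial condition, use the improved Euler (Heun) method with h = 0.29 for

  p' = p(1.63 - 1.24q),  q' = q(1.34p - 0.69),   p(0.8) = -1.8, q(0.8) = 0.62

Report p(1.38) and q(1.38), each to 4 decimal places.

Heun on (p,q): k1 = f(s_n, state_n); k2 = f(s_n + h, state_n + h·k1); state_{n+1} = state_n + (h/2)·(k1 + k2).
0.800000: (-1.800000, 0.620000)
  k1 = (-1.550160, -1.923240)
  predictor → (-2.249546, 0.062260)
  k2 = (-3.493089, -0.230637)
  → (-2.531271, 0.307688)
1.090000: (-2.531271, 0.307688)
  k1 = (-3.160209, -1.255952)
  predictor → (-3.447732, -0.056538)
  k2 = (-5.861514, 0.300216)
  → (-3.839421, 0.169106)
(p(1.38), q(1.38)) ≈ (-3.8394, 0.1691)

-3.8394, 0.1691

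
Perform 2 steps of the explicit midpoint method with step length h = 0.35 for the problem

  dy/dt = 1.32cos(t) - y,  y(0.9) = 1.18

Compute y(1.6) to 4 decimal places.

Midpoint: k1 = f(t_n, y_n); k2 = f(t_n + h/2, y_n + (h/2)·k1); y_{n+1} = y_n + h·k2.
t=0.900000, y=1.180000:
  k1 = f(0.900000, 1.180000) = -0.359475
  k2 = f(1.075000, 1.117092) = -0.489125
  y ← 1.180000 + 0.35·(-0.489125) = 1.008806
t=1.250000, y=1.008806:
  k1 = f(1.250000, 1.008806) = -0.592581
  k2 = f(1.425000, 0.905105) = -0.713334
  y ← 1.008806 + 0.35·(-0.713334) = 0.759139
y(1.6) ≈ 0.7591

0.7591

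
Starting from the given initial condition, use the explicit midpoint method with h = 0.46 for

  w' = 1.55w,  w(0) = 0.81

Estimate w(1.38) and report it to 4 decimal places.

6.1662

Midpoint: k1 = f(x_n, w_n); k2 = f(x_n + h/2, w_n + (h/2)·k1); w_{n+1} = w_n + h·k2.
x=0.000000, w=0.810000:
  k1 = f(0.000000, 0.810000) = 1.255500
  k2 = f(0.230000, 1.098765) = 1.703086
  w ← 0.810000 + 0.46·1.703086 = 1.593419
x=0.460000, w=1.593419:
  k1 = f(0.460000, 1.593419) = 2.469800
  k2 = f(0.690000, 2.161473) = 3.350284
  w ← 1.593419 + 0.46·3.350284 = 3.134550
x=0.920000, w=3.134550:
  k1 = f(0.920000, 3.134550) = 4.858553
  k2 = f(1.150000, 4.252017) = 6.590627
  w ← 3.134550 + 0.46·6.590627 = 6.166238
w(1.38) ≈ 6.1662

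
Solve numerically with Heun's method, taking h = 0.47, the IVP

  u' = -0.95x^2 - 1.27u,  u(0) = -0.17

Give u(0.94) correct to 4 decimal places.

-0.3032

Heun: k1 = f(x_n, u_n); k2 = f(x_n + h, u_n + h·k1); u_{n+1} = u_n + (h/2)·(k1 + k2).
x=0.000000, u=-0.170000:
  k1 = f(0.000000, -0.170000) = 0.215900
  k2 = f(0.470000, -0.068527) = -0.122826
  u ← -0.170000 + (0.47/2)·(0.215900 + (-0.122826)) = -0.148128
x=0.470000, u=-0.148128:
  k1 = f(0.470000, -0.148128) = -0.021733
  k2 = f(0.940000, -0.158342) = -0.638326
  u ← -0.148128 + (0.47/2)·(-0.021733 + (-0.638326)) = -0.303241
u(0.94) ≈ -0.3032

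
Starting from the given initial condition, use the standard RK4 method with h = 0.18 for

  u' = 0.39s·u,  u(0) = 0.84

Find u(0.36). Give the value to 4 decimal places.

RK4: k1 = f(s_n, u_n); k2 = f(s_n + h/2, u_n + (h/2)·k1); k3 = f(s_n + h/2, u_n + (h/2)·k2); k4 = f(s_n + h, u_n + h·k3); u_{n+1} = u_n + (h/6)·(k1 + 2k2 + 2k3 + k4).
s=0.000000, u=0.840000:
  k1 = f(0.000000, 0.840000) = 0.000000
  k2 = f(0.090000, 0.840000) = 0.029484
  k3 = f(0.090000, 0.842654) = 0.029577
  k4 = f(0.180000, 0.845324) = 0.059342
  u ← 0.840000 + (0.18/6)·(k1 + 2k2 + 2k3 + k4) = 0.845324
s=0.180000, u=0.845324:
  k1 = f(0.180000, 0.845324) = 0.059342
  k2 = f(0.270000, 0.850665) = 0.089575
  k3 = f(0.270000, 0.853386) = 0.089862
  k4 = f(0.360000, 0.861499) = 0.120954
  u ← 0.845324 + (0.18/6)·(k1 + 2k2 + 2k3 + k4) = 0.861499
u(0.36) ≈ 0.8615

0.8615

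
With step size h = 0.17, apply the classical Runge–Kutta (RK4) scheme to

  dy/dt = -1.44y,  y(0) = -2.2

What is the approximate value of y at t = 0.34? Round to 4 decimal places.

-1.3483

RK4: k1 = f(t_n, y_n); k2 = f(t_n + h/2, y_n + (h/2)·k1); k3 = f(t_n + h/2, y_n + (h/2)·k2); k4 = f(t_n + h, y_n + h·k3); y_{n+1} = y_n + (h/6)·(k1 + 2k2 + 2k3 + k4).
t=0.000000, y=-2.200000:
  k1 = f(0.000000, -2.200000) = 3.168000
  k2 = f(0.085000, -1.930720) = 2.780237
  k3 = f(0.085000, -1.963680) = 2.827699
  k4 = f(0.170000, -1.719291) = 2.475779
  y ← -2.200000 + (0.17/6)·(k1 + 2k2 + 2k3 + k4) = -1.722310
t=0.170000, y=-1.722310:
  k1 = f(0.170000, -1.722310) = 2.480126
  k2 = f(0.255000, -1.511499) = 2.176559
  k3 = f(0.255000, -1.537302) = 2.213715
  k4 = f(0.340000, -1.345978) = 1.938209
  y ← -1.722310 + (0.17/6)·(k1 + 2k2 + 2k3 + k4) = -1.348342
y(0.34) ≈ -1.3483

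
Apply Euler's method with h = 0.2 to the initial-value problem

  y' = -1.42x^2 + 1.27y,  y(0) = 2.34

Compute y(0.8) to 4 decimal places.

Euler: y_{n+1} = y_n + h·f(x_n, y_n).
x=0.000000, y=2.340000: f=2.971800 → y ← 2.340000 + 0.2·2.971800 = 2.934360
x=0.200000, y=2.934360: f=3.669837 → y ← 2.934360 + 0.2·3.669837 = 3.668327
x=0.400000, y=3.668327: f=4.431576 → y ← 3.668327 + 0.2·4.431576 = 4.554643
x=0.600000, y=4.554643: f=5.273196 → y ← 4.554643 + 0.2·5.273196 = 5.609282
y(0.8) ≈ 5.6093

5.6093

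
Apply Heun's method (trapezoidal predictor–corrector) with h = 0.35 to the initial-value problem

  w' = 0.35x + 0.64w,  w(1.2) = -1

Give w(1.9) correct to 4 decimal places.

Heun: k1 = f(x_n, w_n); k2 = f(x_n + h, w_n + h·k1); w_{n+1} = w_n + (h/2)·(k1 + k2).
x=1.200000, w=-1.000000:
  k1 = f(1.200000, -1.000000) = -0.220000
  k2 = f(1.550000, -1.077000) = -0.146780
  w ← -1.000000 + (0.35/2)·(-0.220000 + (-0.146780)) = -1.064186
x=1.550000, w=-1.064186:
  k1 = f(1.550000, -1.064186) = -0.138579
  k2 = f(1.900000, -1.112689) = -0.047121
  w ← -1.064186 + (0.35/2)·(-0.138579 + (-0.047121)) = -1.096684
w(1.9) ≈ -1.0967

-1.0967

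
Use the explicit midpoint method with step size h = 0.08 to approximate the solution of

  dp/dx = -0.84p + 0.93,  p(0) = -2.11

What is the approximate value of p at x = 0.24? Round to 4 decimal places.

Midpoint: k1 = f(x_n, p_n); k2 = f(x_n + h/2, p_n + (h/2)·k1); p_{n+1} = p_n + h·k2.
x=0.000000, p=-2.110000:
  k1 = f(0.000000, -2.110000) = 2.702400
  k2 = f(0.040000, -2.001904) = 2.611599
  p ← -2.110000 + 0.08·2.611599 = -1.901072
x=0.080000, p=-1.901072:
  k1 = f(0.080000, -1.901072) = 2.526901
  k2 = f(0.120000, -1.799996) = 2.441997
  p ← -1.901072 + 0.08·2.441997 = -1.705712
x=0.160000, p=-1.705712:
  k1 = f(0.160000, -1.705712) = 2.362798
  k2 = f(0.200000, -1.611200) = 2.283408
  p ← -1.705712 + 0.08·2.283408 = -1.523040
p(0.24) ≈ -1.5230

-1.5230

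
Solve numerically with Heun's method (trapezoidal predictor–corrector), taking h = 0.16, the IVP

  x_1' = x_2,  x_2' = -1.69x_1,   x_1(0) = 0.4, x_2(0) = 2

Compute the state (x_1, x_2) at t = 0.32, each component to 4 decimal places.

0.9917, 1.6162

Heun on (x_1,x_2): k1 = f(t_n, state_n); k2 = f(t_n + h, state_n + h·k1); state_{n+1} = state_n + (h/2)·(k1 + k2).
0.000000: (0.400000, 2.000000)
  k1 = (2.000000, -0.676000)
  predictor → (0.720000, 1.891840)
  k2 = (1.891840, -1.216800)
  → (0.711347, 1.848576)
0.160000: (0.711347, 1.848576)
  k1 = (1.848576, -1.202177)
  predictor → (1.007119, 1.656228)
  k2 = (1.656228, -1.702032)
  → (0.991731, 1.616239)
(x_1(0.32), x_2(0.32)) ≈ (0.9917, 1.6162)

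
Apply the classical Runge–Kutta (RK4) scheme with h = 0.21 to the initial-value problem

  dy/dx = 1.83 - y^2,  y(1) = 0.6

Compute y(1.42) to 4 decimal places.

1.0547

RK4: k1 = f(x_n, y_n); k2 = f(x_n + h/2, y_n + (h/2)·k1); k3 = f(x_n + h/2, y_n + (h/2)·k2); k4 = f(x_n + h, y_n + h·k3); y_{n+1} = y_n + (h/6)·(k1 + 2k2 + 2k3 + k4).
x=1.000000, y=0.600000:
  k1 = f(1.000000, 0.600000) = 1.470000
  k2 = f(1.105000, 0.754350) = 1.260956
  k3 = f(1.105000, 0.732400) = 1.293590
  k4 = f(1.210000, 0.871654) = 1.070220
  y ← 0.600000 + (0.21/6)·(k1 + 2k2 + 2k3 + k4) = 0.867726
x=1.210000, y=0.867726:
  k1 = f(1.210000, 0.867726) = 1.077052
  k2 = f(1.315000, 0.980816) = 0.867999
  k3 = f(1.315000, 0.958866) = 0.910576
  k4 = f(1.420000, 1.058947) = 0.708631
  y ← 0.867726 + (0.21/6)·(k1 + 2k2 + 2k3 + k4) = 1.054725
y(1.42) ≈ 1.0547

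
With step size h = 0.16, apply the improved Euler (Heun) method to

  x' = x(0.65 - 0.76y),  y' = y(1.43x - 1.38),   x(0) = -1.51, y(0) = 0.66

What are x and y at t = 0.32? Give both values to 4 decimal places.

Heun on (x,y): k1 = f(t_n, state_n); k2 = f(t_n + h, state_n + h·k1); state_{n+1} = state_n + (h/2)·(k1 + k2).
0.000000: (-1.510000, 0.660000)
  k1 = (-0.224084, -2.335938)
  predictor → (-1.545853, 0.286250)
  k2 = (-0.668504, -1.027800)
  → (-1.581407, 0.390901)
0.160000: (-1.581407, 0.390901)
  k1 = (-0.558103, -1.423431)
  predictor → (-1.670704, 0.163152)
  k2 = (-0.878798, -0.614937)
  → (-1.696359, 0.227831)
(x(0.32), y(0.32)) ≈ (-1.6964, 0.2278)

-1.6964, 0.2278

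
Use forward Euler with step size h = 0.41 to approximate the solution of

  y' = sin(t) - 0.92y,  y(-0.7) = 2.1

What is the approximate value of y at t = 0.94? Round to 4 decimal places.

Euler: y_{n+1} = y_n + h·f(t_n, y_n).
t=-0.700000, y=2.100000: f=-2.576218 → y ← 2.100000 + 0.41·(-2.576218) = 1.043751
t=-0.290000, y=1.043751: f=-1.246203 → y ← 1.043751 + 0.41·(-1.246203) = 0.532808
t=0.120000, y=0.532808: f=-0.370471 → y ← 0.532808 + 0.41·(-0.370471) = 0.380915
t=0.530000, y=0.380915: f=0.155092 → y ← 0.380915 + 0.41·0.155092 = 0.444502
y(0.94) ≈ 0.4445

0.4445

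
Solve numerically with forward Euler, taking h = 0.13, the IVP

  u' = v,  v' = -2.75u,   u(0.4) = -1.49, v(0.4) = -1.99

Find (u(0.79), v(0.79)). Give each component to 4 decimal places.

Euler on (u,v): u_{n+1} = u_n + h·u', v_{n+1} = v_n + h·v'.
0.400000: (-1.490000, -1.990000); f=(-1.990000, 4.097500) → (-1.748700, -1.457325)
0.530000: (-1.748700, -1.457325); f=(-1.457325, 4.808925) → (-1.938152, -0.832165)
0.660000: (-1.938152, -0.832165); f=(-0.832165, 5.329919) → (-2.046334, -0.139275)
(u(0.79), v(0.79)) ≈ (-2.0463, -0.1393)

-2.0463, -0.1393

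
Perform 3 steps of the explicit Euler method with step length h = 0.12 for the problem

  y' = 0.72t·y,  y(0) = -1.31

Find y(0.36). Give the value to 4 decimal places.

Euler: y_{n+1} = y_n + h·f(t_n, y_n).
t=0.000000, y=-1.310000: f=0.000000 → y ← -1.310000 + 0.12·0.000000 = -1.310000
t=0.120000, y=-1.310000: f=-0.113184 → y ← -1.310000 + 0.12·(-0.113184) = -1.323582
t=0.240000, y=-1.323582: f=-0.228715 → y ← -1.323582 + 0.12·(-0.228715) = -1.351028
y(0.36) ≈ -1.3510

-1.3510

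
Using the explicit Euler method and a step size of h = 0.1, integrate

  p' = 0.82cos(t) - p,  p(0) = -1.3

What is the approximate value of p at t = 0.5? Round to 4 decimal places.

Euler: p_{n+1} = p_n + h·f(t_n, p_n).
t=0.000000, p=-1.300000: f=2.120000 → p ← -1.300000 + 0.1·2.120000 = -1.088000
t=0.100000, p=-1.088000: f=1.903903 → p ← -1.088000 + 0.1·1.903903 = -0.897610
t=0.200000, p=-0.897610: f=1.701264 → p ← -0.897610 + 0.1·1.701264 = -0.727483
t=0.300000, p=-0.727483: f=1.510859 → p ← -0.727483 + 0.1·1.510859 = -0.576397
t=0.400000, p=-0.576397: f=1.331667 → p ← -0.576397 + 0.1·1.331667 = -0.443231
p(0.5) ≈ -0.4432

-0.4432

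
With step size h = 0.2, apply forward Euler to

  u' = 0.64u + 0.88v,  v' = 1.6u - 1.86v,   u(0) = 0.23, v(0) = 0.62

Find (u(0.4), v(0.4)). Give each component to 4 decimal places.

Euler on (u,v): u_{n+1} = u_n + h·u', v_{n+1} = v_n + h·v'.
0.000000: (0.230000, 0.620000); f=(0.692800, -0.785200) → (0.368560, 0.462960)
0.200000: (0.368560, 0.462960); f=(0.643283, -0.271410) → (0.497217, 0.408678)
(u(0.4), v(0.4)) ≈ (0.4972, 0.4087)

0.4972, 0.4087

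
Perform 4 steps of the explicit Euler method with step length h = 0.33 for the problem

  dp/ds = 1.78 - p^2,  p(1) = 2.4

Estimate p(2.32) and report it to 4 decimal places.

Euler: p_{n+1} = p_n + h·f(s_n, p_n).
s=1.000000, p=2.400000: f=-3.980000 → p ← 2.400000 + 0.33·(-3.980000) = 1.086600
s=1.330000, p=1.086600: f=0.599300 → p ← 1.086600 + 0.33·0.599300 = 1.284369
s=1.660000, p=1.284369: f=0.130396 → p ← 1.284369 + 0.33·0.130396 = 1.327400
s=1.990000, p=1.327400: f=0.018010 → p ← 1.327400 + 0.33·0.018010 = 1.333343
p(2.32) ≈ 1.3333

1.3333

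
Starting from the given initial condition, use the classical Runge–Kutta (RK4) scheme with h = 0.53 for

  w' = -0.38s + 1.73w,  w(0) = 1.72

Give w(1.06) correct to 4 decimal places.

10.2779

RK4: k1 = f(s_n, w_n); k2 = f(s_n + h/2, w_n + (h/2)·k1); k3 = f(s_n + h/2, w_n + (h/2)·k2); k4 = f(s_n + h, w_n + h·k3); w_{n+1} = w_n + (h/6)·(k1 + 2k2 + 2k3 + k4).
s=0.000000, w=1.720000:
  k1 = f(0.000000, 1.720000) = 2.975600
  k2 = f(0.265000, 2.508534) = 4.239064
  k3 = f(0.265000, 2.843352) = 4.818299
  k4 = f(0.530000, 4.273698) = 7.192098
  w ← 1.720000 + (0.53/6)·(k1 + 2k2 + 2k3 + k4) = 4.218281
s=0.530000, w=4.218281:
  k1 = f(0.530000, 4.218281) = 7.096226
  k2 = f(0.795000, 6.098781) = 10.248790
  k3 = f(0.795000, 6.934210) = 11.694084
  k4 = f(1.060000, 10.416145) = 17.617131
  w ← 4.218281 + (0.53/6)·(k1 + 2k2 + 2k3 + k4) = 10.277868
w(1.06) ≈ 10.2779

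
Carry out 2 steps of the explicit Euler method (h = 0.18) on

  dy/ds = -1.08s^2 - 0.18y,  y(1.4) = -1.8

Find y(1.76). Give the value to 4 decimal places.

-2.5392

Euler: y_{n+1} = y_n + h·f(s_n, y_n).
s=1.400000, y=-1.800000: f=-1.792800 → y ← -1.800000 + 0.18·(-1.792800) = -2.122704
s=1.580000, y=-2.122704: f=-2.314025 → y ← -2.122704 + 0.18·(-2.314025) = -2.539229
y(1.76) ≈ -2.5392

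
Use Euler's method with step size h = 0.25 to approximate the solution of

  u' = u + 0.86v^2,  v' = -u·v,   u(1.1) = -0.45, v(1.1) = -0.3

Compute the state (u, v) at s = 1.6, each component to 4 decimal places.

Euler on (u,v): u_{n+1} = u_n + h·u', v_{n+1} = v_n + h·v'.
1.100000: (-0.450000, -0.300000); f=(-0.372600, -0.135000) → (-0.543150, -0.333750)
1.350000: (-0.543150, -0.333750); f=(-0.447355, -0.181276) → (-0.654989, -0.379069)
(u(1.6), v(1.6)) ≈ (-0.6550, -0.3791)

-0.6550, -0.3791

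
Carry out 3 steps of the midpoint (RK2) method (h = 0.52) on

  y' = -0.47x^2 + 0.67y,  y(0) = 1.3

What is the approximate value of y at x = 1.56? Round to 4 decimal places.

Midpoint: k1 = f(x_n, y_n); k2 = f(x_n + h/2, y_n + (h/2)·k1); y_{n+1} = y_n + h·k2.
x=0.000000, y=1.300000:
  k1 = f(0.000000, 1.300000) = 0.871000
  k2 = f(0.260000, 1.526460) = 0.990956
  y ← 1.300000 + 0.52·0.990956 = 1.815297
x=0.520000, y=1.815297:
  k1 = f(0.520000, 1.815297) = 1.089161
  k2 = f(0.780000, 2.098479) = 1.120033
  y ← 1.815297 + 0.52·1.120033 = 2.397714
x=1.040000, y=2.397714:
  k1 = f(1.040000, 2.397714) = 1.098117
  k2 = f(1.300000, 2.683225) = 1.003461
  y ← 2.397714 + 0.52·1.003461 = 2.919514
y(1.56) ≈ 2.9195

2.9195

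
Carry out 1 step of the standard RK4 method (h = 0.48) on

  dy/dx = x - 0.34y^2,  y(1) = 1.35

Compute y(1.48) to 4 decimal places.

RK4: k1 = f(x_n, y_n); k2 = f(x_n + h/2, y_n + (h/2)·k1); k3 = f(x_n + h/2, y_n + (h/2)·k2); k4 = f(x_n + h, y_n + h·k3); y_{n+1} = y_n + (h/6)·(k1 + 2k2 + 2k3 + k4).
x=1.000000, y=1.350000:
  k1 = f(1.000000, 1.350000) = 0.380350
  k2 = f(1.240000, 1.441284) = 0.533718
  k3 = f(1.240000, 1.478092) = 0.497183
  k4 = f(1.480000, 1.588648) = 0.621908
  y ← 1.350000 + (0.48/6)·(k1 + 2k2 + 2k3 + k4) = 1.595125
y(1.48) ≈ 1.5951

1.5951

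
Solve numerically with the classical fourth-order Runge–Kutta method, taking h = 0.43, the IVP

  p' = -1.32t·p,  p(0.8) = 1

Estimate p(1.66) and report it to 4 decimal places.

RK4: k1 = f(t_n, p_n); k2 = f(t_n + h/2, p_n + (h/2)·k1); k3 = f(t_n + h/2, p_n + (h/2)·k2); k4 = f(t_n + h, p_n + h·k3); p_{n+1} = p_n + (h/6)·(k1 + 2k2 + 2k3 + k4).
t=0.800000, p=1.000000:
  k1 = f(0.800000, 1.000000) = -1.056000
  k2 = f(1.015000, 0.772960) = -1.035612
  k3 = f(1.015000, 0.777343) = -1.041485
  k4 = f(1.230000, 0.552162) = -0.896489
  p ← 1.000000 + (0.43/6)·(k1 + 2k2 + 2k3 + k4) = 0.562354
t=1.230000, p=0.562354:
  k1 = f(1.230000, 0.562354) = -0.913039
  k2 = f(1.445000, 0.366051) = -0.698206
  k3 = f(1.445000, 0.412240) = -0.786307
  k4 = f(1.660000, 0.224242) = -0.491360
  p ← 0.562354 + (0.43/6)·(k1 + 2k2 + 2k3 + k4) = 0.248926
p(1.66) ≈ 0.2489

0.2489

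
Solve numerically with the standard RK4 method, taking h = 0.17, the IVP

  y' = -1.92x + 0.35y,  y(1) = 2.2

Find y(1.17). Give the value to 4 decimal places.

RK4: k1 = f(x_n, y_n); k2 = f(x_n + h/2, y_n + (h/2)·k1); k3 = f(x_n + h/2, y_n + (h/2)·k2); k4 = f(x_n + h, y_n + h·k3); y_{n+1} = y_n + (h/6)·(k1 + 2k2 + 2k3 + k4).
x=1.000000, y=2.200000:
  k1 = f(1.000000, 2.200000) = -1.150000
  k2 = f(1.085000, 2.102250) = -1.347412
  k3 = f(1.085000, 2.085470) = -1.353286
  k4 = f(1.170000, 1.969941) = -1.556920
  y ← 2.200000 + (0.17/6)·(k1 + 2k2 + 2k3 + k4) = 1.970264
y(1.17) ≈ 1.9703

1.9703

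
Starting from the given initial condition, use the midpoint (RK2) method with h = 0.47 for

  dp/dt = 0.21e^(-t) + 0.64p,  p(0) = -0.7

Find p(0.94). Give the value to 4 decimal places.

Midpoint: k1 = f(t_n, p_n); k2 = f(t_n + h/2, p_n + (h/2)·k1); p_{n+1} = p_n + h·k2.
t=0.000000, p=-0.700000:
  k1 = f(0.000000, -0.700000) = -0.238000
  k2 = f(0.235000, -0.755930) = -0.317775
  p ← -0.700000 + 0.47·(-0.317775) = -0.849354
t=0.470000, p=-0.849354:
  k1 = f(0.470000, -0.849354) = -0.412336
  k2 = f(0.705000, -0.946253) = -0.501839
  p ← -0.849354 + 0.47·(-0.501839) = -1.085219
p(0.94) ≈ -1.0852

-1.0852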